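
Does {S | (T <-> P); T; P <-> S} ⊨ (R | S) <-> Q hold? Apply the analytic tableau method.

No

Initial set: {T (S | (T <-> P)); T T; T (P <-> S); F ((R | S) <-> Q)}.
T (S | (T <-> P)): β-rule — branch into T S  //  T (T <-> P).
  branch 1 (add T S):
    T (P <-> S): β-rule — branch into T P, T S  //  F P, F S.
      branch 1.1 (add T P, T S):
        F ((R | S) <-> Q): β-rule — branch into T (R | S), F Q  //  F (R | S), T Q.
          branch 1.1.1 (add T (R | S), F Q):
            T (R | S): β-rule — branch into T R  //  T S.
              branch 1.1.1.1 (add T R):
                ○ open, literals {P=1, Q=0, R=1, S=1, T=1}.
              branch 1.1.1.2 (add T S):
                ○ open, literals {P=1, Q=0, S=1, T=1}.
          branch 1.1.2 (add F (R | S), T Q):
            F (R | S): α-rule — add F R, F S.
            × closes — contains both S and ~S.
      branch 1.2 (add F P, F S):
        × closes — contains both S and ~S.
  branch 2 (add T (T <-> P)):
    T (P <-> S): β-rule — branch into T P, T S  //  F P, F S.
      branch 2.1 (add T P, T S):
        F ((R | S) <-> Q): β-rule — branch into T (R | S), F Q  //  F (R | S), T Q.
          branch 2.1.1 (add T (R | S), F Q):
            T (T <-> P): β-rule — branch into T T, T P  //  F T, F P.
              branch 2.1.1.1 (add T T, T P):
                T (R | S): β-rule — branch into T R  //  T S.
                  branch 2.1.1.1.1 (add T R):
                    ○ open, literals {P=1, Q=0, R=1, S=1, T=1}.
                  branch 2.1.1.1.2 (add T S):
                    ○ open, literals {P=1, Q=0, S=1, T=1}.
              branch 2.1.1.2 (add F T, F P):
                × closes — contains both T and ~T.
          branch 2.1.2 (add F (R | S), T Q):
            F (R | S): α-rule — add F R, F S.
            × closes — contains both S and ~S.
      branch 2.2 (add F P, F S):
        F ((R | S) <-> Q): β-rule — branch into T (R | S), F Q  //  F (R | S), T Q.
          branch 2.2.1 (add T (R | S), F Q):
            T (T <-> P): β-rule — branch into T T, T P  //  F T, F P.
              branch 2.2.1.1 (add T T, T P):
                × closes — contains both P and ~P.
              branch 2.2.1.2 (add F T, F P):
                × closes — contains both T and ~T.
          branch 2.2.2 (add F (R | S), T Q):
            F (R | S): α-rule — add F R, F S.
            T (T <-> P): β-rule — branch into T T, T P  //  F T, F P.
              branch 2.2.2.1 (add T T, T P):
                × closes — contains both P and ~P.
              branch 2.2.2.2 (add F T, F P):
                × closes — contains both T and ~T.
8 branches closed, 4 open.
An open branch gives a countermodel: P=1, Q=0, R=1, S=1, T=1 (unmentioned atoms arbitrary); the premises hold there but the conclusion fails.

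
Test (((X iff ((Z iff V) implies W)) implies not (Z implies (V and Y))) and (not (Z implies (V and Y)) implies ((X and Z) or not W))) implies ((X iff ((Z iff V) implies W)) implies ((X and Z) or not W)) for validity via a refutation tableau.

Assume the negation and expand:
Initial set: {not ((((X iff ((Z iff V) implies W)) implies not (Z implies (V and Y))) and (not (Z implies (V and Y)) implies ((X and Z) or not W))) implies ((X iff ((Z iff V) implies W)) implies ((X and Z) or not W)))}.
not ((((X iff ((Z iff V) implies W)) implies not (Z implies (V and Y))) and (not (Z implies (V and Y)) implies ((X and Z) or not W))) implies ((X iff ((Z iff V) implies W)) implies ((X and Z) or not W))): α-rule — add (((X iff ((Z iff V) implies W)) implies not (Z implies (V and Y))) and (not (Z implies (V and Y)) implies ((X and Z) or not W))), not ((X iff ((Z iff V) implies W)) implies ((X and Z) or not W)).
(((X iff ((Z iff V) implies W)) implies not (Z implies (V and Y))) and (not (Z implies (V and Y)) implies ((X and Z) or not W))): α-rule — add ((X iff ((Z iff V) implies W)) implies not (Z implies (V and Y))), (not (Z implies (V and Y)) implies ((X and Z) or not W)).
not ((X iff ((Z iff V) implies W)) implies ((X and Z) or not W)): α-rule — add (X iff ((Z iff V) implies W)), not ((X and Z) or not W).
not ((X and Z) or not W): α-rule — add not (X and Z), not not W.
((X iff ((Z iff V) implies W)) implies not (Z implies (V and Y))): β-rule — branch into not (X iff ((Z iff V) implies W))  //  not (Z implies (V and Y)).
  branch 1 (add not (X iff ((Z iff V) implies W))):
    (not (Z implies (V and Y)) implies ((X and Z) or not W)): β-rule — branch into not not (Z implies (V and Y))  //  ((X and Z) or not W).
      branch 1.1 (add not not (Z implies (V and Y))):
        (X iff ((Z iff V) implies W)): β-rule — branch into X, ((Z iff V) implies W)  //  not X, not ((Z iff V) implies W).
          branch 1.1.1 (add X, ((Z iff V) implies W)):
            not (X and Z): β-rule — branch into not X  //  not Z.
              branch 1.1.1.1 (add not X):
                × closes — contains both X and not X.
              branch 1.1.1.2 (add not Z):
                not (X iff ((Z iff V) implies W)): β-rule — branch into X, not ((Z iff V) implies W)  //  not X, ((Z iff V) implies W).
                  branch 1.1.1.2.1 (add X, not ((Z iff V) implies W)):
                    not ((Z iff V) implies W): α-rule — add (Z iff V), not W.
                    × closes — contains both W and not W.
                  branch 1.1.1.2.2 (add not X, ((Z iff V) implies W)):
                    × closes — contains both X and not X.
          branch 1.1.2 (add not X, not ((Z iff V) implies W)):
            not ((Z iff V) implies W): α-rule — add (Z iff V), not W.
            × closes — contains both W and not W.
      branch 1.2 (add ((X and Z) or not W)):
        (X iff ((Z iff V) implies W)): β-rule — branch into X, ((Z iff V) implies W)  //  not X, not ((Z iff V) implies W).
          branch 1.2.1 (add X, ((Z iff V) implies W)):
            not (X and Z): β-rule — branch into not X  //  not Z.
              branch 1.2.1.1 (add not X):
                × closes — contains both X and not X.
              branch 1.2.1.2 (add not Z):
                not (X iff ((Z iff V) implies W)): β-rule — branch into X, not ((Z iff V) implies W)  //  not X, ((Z iff V) implies W).
                  branch 1.2.1.2.1 (add X, not ((Z iff V) implies W)):
                    not ((Z iff V) implies W): α-rule — add (Z iff V), not W.
                    × closes — contains both W and not W.
                  branch 1.2.1.2.2 (add not X, ((Z iff V) implies W)):
                    × closes — contains both X and not X.
          branch 1.2.2 (add not X, not ((Z iff V) implies W)):
            not ((Z iff V) implies W): α-rule — add (Z iff V), not W.
            × closes — contains both W and not W.
  branch 2 (add not (Z implies (V and Y))):
    not (Z implies (V and Y)): α-rule — add Z, not (V and Y).
    (not (Z implies (V and Y)) implies ((X and Z) or not W)): β-rule — branch into not not (Z implies (V and Y))  //  ((X and Z) or not W).
      branch 2.1 (add not not (Z implies (V and Y))):
        (X iff ((Z iff V) implies W)): β-rule — branch into X, ((Z iff V) implies W)  //  not X, not ((Z iff V) implies W).
          branch 2.1.1 (add X, ((Z iff V) implies W)):
            not (X and Z): β-rule — branch into not X  //  not Z.
              branch 2.1.1.1 (add not X):
                × closes — contains both X and not X.
              branch 2.1.1.2 (add not Z):
                × closes — contains both Z and not Z.
          branch 2.1.2 (add not X, not ((Z iff V) implies W)):
            not ((Z iff V) implies W): α-rule — add (Z iff V), not W.
            × closes — contains both W and not W.
      branch 2.2 (add ((X and Z) or not W)):
        (X iff ((Z iff V) implies W)): β-rule — branch into X, ((Z iff V) implies W)  //  not X, not ((Z iff V) implies W).
          branch 2.2.1 (add X, ((Z iff V) implies W)):
            not (X and Z): β-rule — branch into not X  //  not Z.
              branch 2.2.1.1 (add not X):
                × closes — contains both X and not X.
              branch 2.2.1.2 (add not Z):
                × closes — contains both Z and not Z.
          branch 2.2.2 (add not X, not ((Z iff V) implies W)):
            not ((Z iff V) implies W): α-rule — add (Z iff V), not W.
            × closes — contains both W and not W.
All 14 branches close.
Every branch closed, so the negation is unsatisfiable and the formula is valid.

Valid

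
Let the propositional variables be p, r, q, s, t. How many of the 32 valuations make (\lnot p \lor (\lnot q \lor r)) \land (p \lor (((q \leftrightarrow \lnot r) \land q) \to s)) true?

26

Initial set: {((\lnot p \lor (\lnot q \lor r)) \land (p \lor (((q \leftrightarrow \lnot r) \land q) \to s)))}.
((\lnot p \lor (\lnot q \lor r)) \land (p \lor (((q \leftrightarrow \lnot r) \land q) \to s))): α-rule — add (\lnot p \lor (\lnot q \lor r)), (p \lor (((q \leftrightarrow \lnot r) \land q) \to s)).
(\lnot p \lor (\lnot q \lor r)): β-rule — branch into \lnot p  //  (\lnot q \lor r).
  branch 1 (add \lnot p):
    (p \lor (((q \leftrightarrow \lnot r) \land q) \to s)): β-rule — branch into p  //  (((q \leftrightarrow \lnot r) \land q) \to s).
      branch 1.1 (add p):
        × closes — contains both p and \lnot p.
      branch 1.2 (add (((q \leftrightarrow \lnot r) \land q) \to s)):
        (((q \leftrightarrow \lnot r) \land q) \to s): β-rule — branch into \lnot ((q \leftrightarrow \lnot r) \land q)  //  s.
          branch 1.2.1 (add \lnot ((q \leftrightarrow \lnot r) \land q)):
            \lnot ((q \leftrightarrow \lnot r) \land q): β-rule — branch into \lnot (q \leftrightarrow \lnot r)  //  \lnot q.
              branch 1.2.1.1 (add \lnot (q \leftrightarrow \lnot r)):
                \lnot (q \leftrightarrow \lnot r): β-rule — branch into q, \lnot \lnot r  //  \lnot q, \lnot r.
                  branch 1.2.1.1.1 (add q, \lnot \lnot r):
                    ○ open, literals {p=false, q=true, r=true}.
                  branch 1.2.1.1.2 (add \lnot q, \lnot r):
                    ○ open, literals {p=false, q=false, r=false}.
              branch 1.2.1.2 (add \lnot q):
                ○ open, literals {p=false, q=false}.
          branch 1.2.2 (add s):
            ○ open, literals {p=false, s=true}.
  branch 2 (add (\lnot q \lor r)):
    (p \lor (((q \leftrightarrow \lnot r) \land q) \to s)): β-rule — branch into p  //  (((q \leftrightarrow \lnot r) \land q) \to s).
      branch 2.1 (add p):
        (\lnot q \lor r): β-rule — branch into \lnot q  //  r.
          branch 2.1.1 (add \lnot q):
            ○ open, literals {p=true, q=false}.
          branch 2.1.2 (add r):
            ○ open, literals {p=true, r=true}.
      branch 2.2 (add (((q \leftrightarrow \lnot r) \land q) \to s)):
        (\lnot q \lor r): β-rule — branch into \lnot q  //  r.
          branch 2.2.1 (add \lnot q):
            (((q \leftrightarrow \lnot r) \land q) \to s): β-rule — branch into \lnot ((q \leftrightarrow \lnot r) \land q)  //  s.
              branch 2.2.1.1 (add \lnot ((q \leftrightarrow \lnot r) \land q)):
                \lnot ((q \leftrightarrow \lnot r) \land q): β-rule — branch into \lnot (q \leftrightarrow \lnot r)  //  \lnot q.
                  branch 2.2.1.1.1 (add \lnot (q \leftrightarrow \lnot r)):
                    \lnot (q \leftrightarrow \lnot r): β-rule — branch into q, \lnot \lnot r  //  \lnot q, \lnot r.
                      branch 2.2.1.1.1.1 (add q, \lnot \lnot r):
                        × closes — contains both q and \lnot q.
                      branch 2.2.1.1.1.2 (add \lnot q, \lnot r):
                        ○ open, literals {q=false, r=false}.
                  branch 2.2.1.1.2 (add \lnot q):
                    ○ open, literals {q=false}.
              branch 2.2.1.2 (add s):
                ○ open, literals {q=false, s=true}.
          branch 2.2.2 (add r):
            (((q \leftrightarrow \lnot r) \land q) \to s): β-rule — branch into \lnot ((q \leftrightarrow \lnot r) \land q)  //  s.
              branch 2.2.2.1 (add \lnot ((q \leftrightarrow \lnot r) \land q)):
                \lnot ((q \leftrightarrow \lnot r) \land q): β-rule — branch into \lnot (q \leftrightarrow \lnot r)  //  \lnot q.
                  branch 2.2.2.1.1 (add \lnot (q \leftrightarrow \lnot r)):
                    \lnot (q \leftrightarrow \lnot r): β-rule — branch into q, \lnot \lnot r  //  \lnot q, \lnot r.
                      branch 2.2.2.1.1.1 (add q, \lnot \lnot r):
                        ○ open, literals {q=true, r=true}.
                      branch 2.2.2.1.1.2 (add \lnot q, \lnot r):
                        × closes — contains both r and \lnot r.
                  branch 2.2.2.1.2 (add \lnot q):
                    ○ open, literals {q=false, r=true}.
              branch 2.2.2.2 (add s):
                ○ open, literals {r=true, s=true}.
3 branches closed, 12 open.
Each open branch fixes some atoms; the unmentioned ones are free. Counting distinct full assignments: branch {p=false, q=true, r=true} (s, t) contributes 4 new; branch {p=false, q=false, r=false} (s, t) contributes 4 new; branch {p=false, q=false} (r, s, t) contributes 4 new; branch {p=false, s=true} (r, q, t) contributes 2 new; branch {p=true, q=false} (r, s, t) contributes 8 new; branch {p=true, r=true} (q, s, t) contributes 4 new; branch {q=false, r=false} (p, s, t) contributes 0 new; branch {q=false} (p, r, s, t) contributes 0 new; branch {q=false, s=true} (p, r, t) contributes 0 new; branch {q=true, r=true} (p, s, t) contributes 0 new; branch {q=false, r=true} (p, s, t) contributes 0 new; branch {r=true, s=true} (p, q, t) contributes 0 new. Total: 26.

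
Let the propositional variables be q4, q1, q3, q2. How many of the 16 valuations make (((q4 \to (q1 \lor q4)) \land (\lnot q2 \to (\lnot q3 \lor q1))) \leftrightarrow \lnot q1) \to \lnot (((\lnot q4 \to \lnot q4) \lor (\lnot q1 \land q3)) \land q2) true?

Initial set: {T ((((q4 \to (q1 \lor q4)) \land (\lnot q2 \to (\lnot q3 \lor q1))) \leftrightarrow \lnot q1) \to \lnot (((\lnot q4 \to \lnot q4) \lor (\lnot q1 \land q3)) \land q2))}.
T ((((q4 \to (q1 \lor q4)) \land (\lnot q2 \to (\lnot q3 \lor q1))) \leftrightarrow \lnot q1) \to \lnot (((\lnot q4 \to \lnot q4) \lor (\lnot q1 \land q3)) \land q2)): β-rule — branch into F (((q4 \to (q1 \lor q4)) \land (\lnot q2 \to (\lnot q3 \lor q1))) \leftrightarrow \lnot q1)  //  T \lnot (((\lnot q4 \to \lnot q4) \lor (\lnot q1 \land q3)) \land q2).
  branch 1 (add F (((q4 \to (q1 \lor q4)) \land (\lnot q2 \to (\lnot q3 \lor q1))) \leftrightarrow \lnot q1)):
    F (((q4 \to (q1 \lor q4)) \land (\lnot q2 \to (\lnot q3 \lor q1))) \leftrightarrow \lnot q1): β-rule — branch into T ((q4 \to (q1 \lor q4)) \land (\lnot q2 \to (\lnot q3 \lor q1))), F \lnot q1  //  F ((q4 \to (q1 \lor q4)) \land (\lnot q2 \to (\lnot q3 \lor q1))), T \lnot q1.
      branch 1.1 (add T ((q4 \to (q1 \lor q4)) \land (\lnot q2 \to (\lnot q3 \lor q1))), F \lnot q1):
        T ((q4 \to (q1 \lor q4)) \land (\lnot q2 \to (\lnot q3 \lor q1))): α-rule — add T (q4 \to (q1 \lor q4)), T (\lnot q2 \to (\lnot q3 \lor q1)).
        T (q4 \to (q1 \lor q4)): β-rule — branch into F q4  //  T (q1 \lor q4).
          branch 1.1.1 (add F q4):
            T (\lnot q2 \to (\lnot q3 \lor q1)): β-rule — branch into F \lnot q2  //  T (\lnot q3 \lor q1).
              branch 1.1.1.1 (add F \lnot q2):
                ○ open, literals {q1=1, q2=1, q4=0}.
              branch 1.1.1.2 (add T (\lnot q3 \lor q1)):
                T (\lnot q3 \lor q1): β-rule — branch into T \lnot q3  //  T q1.
                  branch 1.1.1.2.1 (add T \lnot q3):
                    ○ open, literals {q1=1, q3=0, q4=0}.
                  branch 1.1.1.2.2 (add T q1):
                    ○ open, literals {q1=1, q4=0}.
          branch 1.1.2 (add T (q1 \lor q4)):
            T (\lnot q2 \to (\lnot q3 \lor q1)): β-rule — branch into F \lnot q2  //  T (\lnot q3 \lor q1).
              branch 1.1.2.1 (add F \lnot q2):
                T (q1 \lor q4): β-rule — branch into T q1  //  T q4.
                  branch 1.1.2.1.1 (add T q1):
                    ○ open, literals {q1=1, q2=1}.
                  branch 1.1.2.1.2 (add T q4):
                    ○ open, literals {q1=1, q2=1, q4=1}.
              branch 1.1.2.2 (add T (\lnot q3 \lor q1)):
                T (q1 \lor q4): β-rule — branch into T q1  //  T q4.
                  branch 1.1.2.2.1 (add T q1):
                    T (\lnot q3 \lor q1): β-rule — branch into T \lnot q3  //  T q1.
                      branch 1.1.2.2.1.1 (add T \lnot q3):
                        ○ open, literals {q1=1, q3=0}.
                      branch 1.1.2.2.1.2 (add T q1):
                        ○ open, literals {q1=1}.
                  branch 1.1.2.2.2 (add T q4):
                    T (\lnot q3 \lor q1): β-rule — branch into T \lnot q3  //  T q1.
                      branch 1.1.2.2.2.1 (add T \lnot q3):
                        ○ open, literals {q1=1, q3=0, q4=1}.
                      branch 1.1.2.2.2.2 (add T q1):
                        ○ open, literals {q1=1, q4=1}.
      branch 1.2 (add F ((q4 \to (q1 \lor q4)) \land (\lnot q2 \to (\lnot q3 \lor q1))), T \lnot q1):
        F ((q4 \to (q1 \lor q4)) \land (\lnot q2 \to (\lnot q3 \lor q1))): β-rule — branch into F (q4 \to (q1 \lor q4))  //  F (\lnot q2 \to (\lnot q3 \lor q1)).
          branch 1.2.1 (add F (q4 \to (q1 \lor q4))):
            F (q4 \to (q1 \lor q4)): α-rule — add T q4, F (q1 \lor q4).
            F (q1 \lor q4): α-rule — add F q1, F q4.
            × closes — contains both q4 and \lnot q4.
          branch 1.2.2 (add F (\lnot q2 \to (\lnot q3 \lor q1))):
            F (\lnot q2 \to (\lnot q3 \lor q1)): α-rule — add T \lnot q2, F (\lnot q3 \lor q1).
            F (\lnot q3 \lor q1): α-rule — add F \lnot q3, F q1.
            ○ open, literals {q1=0, q2=0, q3=1}.
  branch 2 (add T \lnot (((\lnot q4 \to \lnot q4) \lor (\lnot q1 \land q3)) \land q2)):
    T \lnot (((\lnot q4 \to \lnot q4) \lor (\lnot q1 \land q3)) \land q2): β-rule — branch into F ((\lnot q4 \to \lnot q4) \lor (\lnot q1 \land q3))  //  F q2.
      branch 2.1 (add F ((\lnot q4 \to \lnot q4) \lor (\lnot q1 \land q3))):
        F ((\lnot q4 \to \lnot q4) \lor (\lnot q1 \land q3)): α-rule — add F (\lnot q4 \to \lnot q4), F (\lnot q1 \land q3).
        F (\lnot q4 \to \lnot q4): α-rule — add T \lnot q4, F \lnot q4.
        × closes — contains both q4 and \lnot q4.
      branch 2.2 (add F q2):
        ○ open, literals {q2=0}.
2 branches closed, 11 open.
Each open branch fixes some atoms; the unmentioned ones are free. Counting distinct full assignments: branch {q1=1, q2=1, q4=0} (q3) contributes 2 new; branch {q1=1, q3=0, q4=0} (q2) contributes 1 new; branch {q1=1, q4=0} (q3, q2) contributes 1 new; branch {q1=1, q2=1} (q4, q3) contributes 2 new; branch {q1=1, q2=1, q4=1} (q3) contributes 0 new; branch {q1=1, q3=0} (q4, q2) contributes 1 new; branch {q1=1} (q4, q3, q2) contributes 1 new; branch {q1=1, q3=0, q4=1} (q2) contributes 0 new; branch {q1=1, q4=1} (q3, q2) contributes 0 new; branch {q1=0, q2=0, q3=1} (q4) contributes 2 new; branch {q2=0} (q4, q1, q3) contributes 2 new. Total: 12.

12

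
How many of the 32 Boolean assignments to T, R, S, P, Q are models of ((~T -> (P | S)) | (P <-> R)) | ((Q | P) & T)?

Initial set: {(((~T -> (P | S)) | (P <-> R)) | ((Q | P) & T))}.
(((~T -> (P | S)) | (P <-> R)) | ((Q | P) & T)): β-rule — branch into ((~T -> (P | S)) | (P <-> R))  //  ((Q | P) & T).
  branch 1 (add ((~T -> (P | S)) | (P <-> R))):
    ((~T -> (P | S)) | (P <-> R)): β-rule — branch into (~T -> (P | S))  //  (P <-> R).
      branch 1.1 (add (~T -> (P | S))):
        (~T -> (P | S)): β-rule — branch into ~~T  //  (P | S).
          branch 1.1.1 (add ~~T):
            ○ open, literals {T=T}.
          branch 1.1.2 (add (P | S)):
            (P | S): β-rule — branch into P  //  S.
              branch 1.1.2.1 (add P):
                ○ open, literals {P=T}.
              branch 1.1.2.2 (add S):
                ○ open, literals {S=T}.
      branch 1.2 (add (P <-> R)):
        (P <-> R): β-rule — branch into P, R  //  ~P, ~R.
          branch 1.2.1 (add P, R):
            ○ open, literals {P=T, R=T}.
          branch 1.2.2 (add ~P, ~R):
            ○ open, literals {P=F, R=F}.
  branch 2 (add ((Q | P) & T)):
    ((Q | P) & T): α-rule — add (Q | P), T.
    (Q | P): β-rule — branch into Q  //  P.
      branch 2.1 (add Q):
        ○ open, literals {Q=T, T=T}.
      branch 2.2 (add P):
        ○ open, literals {P=T, T=T}.
0 branches closed, 7 open.
Each open branch fixes some atoms; the unmentioned ones are free. Counting distinct full assignments: branch {T=T} (R, S, P, Q) contributes 16 new; branch {P=T} (T, R, S, Q) contributes 8 new; branch {S=T} (T, R, P, Q) contributes 4 new; branch {P=T, R=T} (T, S, Q) contributes 0 new; branch {P=F, R=F} (T, S, Q) contributes 2 new; branch {Q=T, T=T} (R, S, P) contributes 0 new; branch {P=T, T=T} (R, S, Q) contributes 0 new. Total: 30.

30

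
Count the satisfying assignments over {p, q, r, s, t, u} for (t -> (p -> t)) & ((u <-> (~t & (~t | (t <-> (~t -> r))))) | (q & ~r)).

40

Initial set: {((t -> (p -> t)) & ((u <-> (~t & (~t | (t <-> (~t -> r))))) | (q & ~r)))}.
((t -> (p -> t)) & ((u <-> (~t & (~t | (t <-> (~t -> r))))) | (q & ~r))): α-rule — add (t -> (p -> t)), ((u <-> (~t & (~t | (t <-> (~t -> r))))) | (q & ~r)).
(t -> (p -> t)): β-rule — branch into ~t  //  (p -> t).
  branch 1 (add ~t):
    ((u <-> (~t & (~t | (t <-> (~t -> r))))) | (q & ~r)): β-rule — branch into (u <-> (~t & (~t | (t <-> (~t -> r)))))  //  (q & ~r).
      branch 1.1 (add (u <-> (~t & (~t | (t <-> (~t -> r)))))):
        (u <-> (~t & (~t | (t <-> (~t -> r))))): β-rule — branch into u, (~t & (~t | (t <-> (~t -> r))))  //  ~u, ~(~t & (~t | (t <-> (~t -> r)))).
          branch 1.1.1 (add u, (~t & (~t | (t <-> (~t -> r))))):
            (~t & (~t | (t <-> (~t -> r)))): α-rule — add ~t, (~t | (t <-> (~t -> r))).
            (~t | (t <-> (~t -> r))): β-rule — branch into ~t  //  (t <-> (~t -> r)).
              branch 1.1.1.1 (add ~t):
                ○ open, literals {t=F, u=T}.
              branch 1.1.1.2 (add (t <-> (~t -> r))):
                (t <-> (~t -> r)): β-rule — branch into t, (~t -> r)  //  ~t, ~(~t -> r).
                  branch 1.1.1.2.1 (add t, (~t -> r)):
                    × closes — contains both t and ~t.
                  branch 1.1.1.2.2 (add ~t, ~(~t -> r)):
                    ~(~t -> r): α-rule — add ~t, ~r.
                    ○ open, literals {r=F, t=F, u=T}.
          branch 1.1.2 (add ~u, ~(~t & (~t | (t <-> (~t -> r))))):
            ~(~t & (~t | (t <-> (~t -> r)))): β-rule — branch into ~~t  //  ~(~t | (t <-> (~t -> r))).
              branch 1.1.2.1 (add ~~t):
                × closes — contains both t and ~t.
              branch 1.1.2.2 (add ~(~t | (t <-> (~t -> r)))):
                ~(~t | (t <-> (~t -> r))): α-rule — add ~~t, ~(t <-> (~t -> r)).
                × closes — contains both t and ~t.
      branch 1.2 (add (q & ~r)):
        (q & ~r): α-rule — add q, ~r.
        ○ open, literals {q=T, r=F, t=F}.
  branch 2 (add (p -> t)):
    ((u <-> (~t & (~t | (t <-> (~t -> r))))) | (q & ~r)): β-rule — branch into (u <-> (~t & (~t | (t <-> (~t -> r)))))  //  (q & ~r).
      branch 2.1 (add (u <-> (~t & (~t | (t <-> (~t -> r)))))):
        (p -> t): β-rule — branch into ~p  //  t.
          branch 2.1.1 (add ~p):
            (u <-> (~t & (~t | (t <-> (~t -> r))))): β-rule — branch into u, (~t & (~t | (t <-> (~t -> r))))  //  ~u, ~(~t & (~t | (t <-> (~t -> r)))).
              branch 2.1.1.1 (add u, (~t & (~t | (t <-> (~t -> r))))):
                (~t & (~t | (t <-> (~t -> r)))): α-rule — add ~t, (~t | (t <-> (~t -> r))).
                (~t | (t <-> (~t -> r))): β-rule — branch into ~t  //  (t <-> (~t -> r)).
                  branch 2.1.1.1.1 (add ~t):
                    ○ open, literals {p=F, t=F, u=T}.
                  branch 2.1.1.1.2 (add (t <-> (~t -> r))):
                    (t <-> (~t -> r)): β-rule — branch into t, (~t -> r)  //  ~t, ~(~t -> r).
                      branch 2.1.1.1.2.1 (add t, (~t -> r)):
                        × closes — contains both t and ~t.
                      branch 2.1.1.1.2.2 (add ~t, ~(~t -> r)):
                        ~(~t -> r): α-rule — add ~t, ~r.
                        ○ open, literals {p=F, r=F, t=F, u=T}.
              branch 2.1.1.2 (add ~u, ~(~t & (~t | (t <-> (~t -> r))))):
                ~(~t & (~t | (t <-> (~t -> r)))): β-rule — branch into ~~t  //  ~(~t | (t <-> (~t -> r))).
                  branch 2.1.1.2.1 (add ~~t):
                    ○ open, literals {p=F, t=T, u=F}.
                  branch 2.1.1.2.2 (add ~(~t | (t <-> (~t -> r)))):
                    ~(~t | (t <-> (~t -> r))): α-rule — add ~~t, ~(t <-> (~t -> r)).
                    ~(t <-> (~t -> r)): β-rule — branch into t, ~(~t -> r)  //  ~t, (~t -> r).
                      branch 2.1.1.2.2.1 (add t, ~(~t -> r)):
                        ~(~t -> r): α-rule — add ~t, ~r.
                        × closes — contains both t and ~t.
                      branch 2.1.1.2.2.2 (add ~t, (~t -> r)):
                        × closes — contains both t and ~t.
          branch 2.1.2 (add t):
            (u <-> (~t & (~t | (t <-> (~t -> r))))): β-rule — branch into u, (~t & (~t | (t <-> (~t -> r))))  //  ~u, ~(~t & (~t | (t <-> (~t -> r)))).
              branch 2.1.2.1 (add u, (~t & (~t | (t <-> (~t -> r))))):
                (~t & (~t | (t <-> (~t -> r)))): α-rule — add ~t, (~t | (t <-> (~t -> r))).
                × closes — contains both t and ~t.
              branch 2.1.2.2 (add ~u, ~(~t & (~t | (t <-> (~t -> r))))):
                ~(~t & (~t | (t <-> (~t -> r)))): β-rule — branch into ~~t  //  ~(~t | (t <-> (~t -> r))).
                  branch 2.1.2.2.1 (add ~~t):
                    ○ open, literals {t=T, u=F}.
                  branch 2.1.2.2.2 (add ~(~t | (t <-> (~t -> r)))):
                    ~(~t | (t <-> (~t -> r))): α-rule — add ~~t, ~(t <-> (~t -> r)).
                    ~(t <-> (~t -> r)): β-rule — branch into t, ~(~t -> r)  //  ~t, (~t -> r).
                      branch 2.1.2.2.2.1 (add t, ~(~t -> r)):
                        ~(~t -> r): α-rule — add ~t, ~r.
                        × closes — contains both t and ~t.
                      branch 2.1.2.2.2.2 (add ~t, (~t -> r)):
                        × closes — contains both t and ~t.
      branch 2.2 (add (q & ~r)):
        (q & ~r): α-rule — add q, ~r.
        (p -> t): β-rule — branch into ~p  //  t.
          branch 2.2.1 (add ~p):
            ○ open, literals {p=F, q=T, r=F}.
          branch 2.2.2 (add t):
            ○ open, literals {q=T, r=F, t=T}.
9 branches closed, 9 open.
Each open branch fixes some atoms; the unmentioned ones are free. Counting distinct full assignments: branch {t=F, u=T} (p, q, r, s) contributes 16 new; branch {r=F, t=F, u=T} (p, q, s) contributes 0 new; branch {q=T, r=F, t=F} (p, s, u) contributes 4 new; branch {p=F, t=F, u=T} (q, r, s) contributes 0 new; branch {p=F, r=F, t=F, u=T} (q, s) contributes 0 new; branch {p=F, t=T, u=F} (q, r, s) contributes 8 new; branch {t=T, u=F} (p, q, r, s) contributes 8 new; branch {p=F, q=T, r=F} (s, t, u) contributes 2 new; branch {q=T, r=F, t=T} (p, s, u) contributes 2 new. Total: 40.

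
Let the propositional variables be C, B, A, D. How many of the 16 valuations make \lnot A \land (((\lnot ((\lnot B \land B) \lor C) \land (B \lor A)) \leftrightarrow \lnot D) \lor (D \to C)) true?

7

Initial set: {(\lnot A \land (((\lnot ((\lnot B \land B) \lor C) \land (B \lor A)) \leftrightarrow \lnot D) \lor (D \to C)))}.
(\lnot A \land (((\lnot ((\lnot B \land B) \lor C) \land (B \lor A)) \leftrightarrow \lnot D) \lor (D \to C))): α-rule — add \lnot A, (((\lnot ((\lnot B \land B) \lor C) \land (B \lor A)) \leftrightarrow \lnot D) \lor (D \to C)).
(((\lnot ((\lnot B \land B) \lor C) \land (B \lor A)) \leftrightarrow \lnot D) \lor (D \to C)): β-rule — branch into ((\lnot ((\lnot B \land B) \lor C) \land (B \lor A)) \leftrightarrow \lnot D)  //  (D \to C).
  branch 1 (add ((\lnot ((\lnot B \land B) \lor C) \land (B \lor A)) \leftrightarrow \lnot D)):
    ((\lnot ((\lnot B \land B) \lor C) \land (B \lor A)) \leftrightarrow \lnot D): β-rule — branch into (\lnot ((\lnot B \land B) \lor C) \land (B \lor A)), \lnot D  //  \lnot (\lnot ((\lnot B \land B) \lor C) \land (B \lor A)), \lnot \lnot D.
      branch 1.1 (add (\lnot ((\lnot B \land B) \lor C) \land (B \lor A)), \lnot D):
        (\lnot ((\lnot B \land B) \lor C) \land (B \lor A)): α-rule — add \lnot ((\lnot B \land B) \lor C), (B \lor A).
        \lnot ((\lnot B \land B) \lor C): α-rule — add \lnot (\lnot B \land B), \lnot C.
        (B \lor A): β-rule — branch into B  //  A.
          branch 1.1.1 (add B):
            \lnot (\lnot B \land B): β-rule — branch into \lnot \lnot B  //  \lnot B.
              branch 1.1.1.1 (add \lnot \lnot B):
                ○ open, literals {A=0, B=1, C=0, D=0}.
              branch 1.1.1.2 (add \lnot B):
                × closes — contains both B and \lnot B.
          branch 1.1.2 (add A):
            × closes — contains both A and \lnot A.
      branch 1.2 (add \lnot (\lnot ((\lnot B \land B) \lor C) \land (B \lor A)), \lnot \lnot D):
        \lnot (\lnot ((\lnot B \land B) \lor C) \land (B \lor A)): β-rule — branch into \lnot \lnot ((\lnot B \land B) \lor C)  //  \lnot (B \lor A).
          branch 1.2.1 (add \lnot \lnot ((\lnot B \land B) \lor C)):
            \lnot \lnot ((\lnot B \land B) \lor C): β-rule — branch into (\lnot B \land B)  //  C.
              branch 1.2.1.1 (add (\lnot B \land B)):
                (\lnot B \land B): α-rule — add \lnot B, B.
                × closes — contains both B and \lnot B.
              branch 1.2.1.2 (add C):
                ○ open, literals {A=0, C=1, D=1}.
          branch 1.2.2 (add \lnot (B \lor A)):
            \lnot (B \lor A): α-rule — add \lnot B, \lnot A.
            ○ open, literals {A=0, B=0, D=1}.
  branch 2 (add (D \to C)):
    (D \to C): β-rule — branch into \lnot D  //  C.
      branch 2.1 (add \lnot D):
        ○ open, literals {A=0, D=0}.
      branch 2.2 (add C):
        ○ open, literals {A=0, C=1}.
3 branches closed, 5 open.
Each open branch fixes some atoms; the unmentioned ones are free. Counting distinct full assignments: branch {A=0, B=1, C=0, D=0} (none free) contributes 1 new; branch {A=0, C=1, D=1} (B) contributes 2 new; branch {A=0, B=0, D=1} (C) contributes 1 new; branch {A=0, D=0} (C, B) contributes 3 new; branch {A=0, C=1} (B, D) contributes 0 new. Total: 7.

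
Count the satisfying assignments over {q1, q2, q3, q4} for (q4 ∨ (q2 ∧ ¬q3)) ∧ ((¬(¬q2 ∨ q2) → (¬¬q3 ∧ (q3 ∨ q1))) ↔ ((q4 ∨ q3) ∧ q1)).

Initial set: {((q4 ∨ (q2 ∧ ¬q3)) ∧ ((¬(¬q2 ∨ q2) → (¬¬q3 ∧ (q3 ∨ q1))) ↔ ((q4 ∨ q3) ∧ q1)))}.
((q4 ∨ (q2 ∧ ¬q3)) ∧ ((¬(¬q2 ∨ q2) → (¬¬q3 ∧ (q3 ∨ q1))) ↔ ((q4 ∨ q3) ∧ q1))): α-rule — add (q4 ∨ (q2 ∧ ¬q3)), ((¬(¬q2 ∨ q2) → (¬¬q3 ∧ (q3 ∨ q1))) ↔ ((q4 ∨ q3) ∧ q1)).
(q4 ∨ (q2 ∧ ¬q3)): β-rule — branch into q4  //  (q2 ∧ ¬q3).
  branch 1 (add q4):
    ((¬(¬q2 ∨ q2) → (¬¬q3 ∧ (q3 ∨ q1))) ↔ ((q4 ∨ q3) ∧ q1)): β-rule — branch into (¬(¬q2 ∨ q2) → (¬¬q3 ∧ (q3 ∨ q1))), ((q4 ∨ q3) ∧ q1)  //  ¬(¬(¬q2 ∨ q2) → (¬¬q3 ∧ (q3 ∨ q1))), ¬((q4 ∨ q3) ∧ q1).
      branch 1.1 (add (¬(¬q2 ∨ q2) → (¬¬q3 ∧ (q3 ∨ q1))), ((q4 ∨ q3) ∧ q1)):
        ((q4 ∨ q3) ∧ q1): α-rule — add (q4 ∨ q3), q1.
        (¬(¬q2 ∨ q2) → (¬¬q3 ∧ (q3 ∨ q1))): β-rule — branch into ¬¬(¬q2 ∨ q2)  //  (¬¬q3 ∧ (q3 ∨ q1)).
          branch 1.1.1 (add ¬¬(¬q2 ∨ q2)):
            (q4 ∨ q3): β-rule — branch into q4  //  q3.
              branch 1.1.1.1 (add q4):
                ¬¬(¬q2 ∨ q2): β-rule — branch into ¬q2  //  q2.
                  branch 1.1.1.1.1 (add ¬q2):
                    ○ open, literals {q1=T, q2=F, q4=T}.
                  branch 1.1.1.1.2 (add q2):
                    ○ open, literals {q1=T, q2=T, q4=T}.
              branch 1.1.1.2 (add q3):
                ¬¬(¬q2 ∨ q2): β-rule — branch into ¬q2  //  q2.
                  branch 1.1.1.2.1 (add ¬q2):
                    ○ open, literals {q1=T, q2=F, q3=T, q4=T}.
                  branch 1.1.1.2.2 (add q2):
                    ○ open, literals {q1=T, q2=T, q3=T, q4=T}.
          branch 1.1.2 (add (¬¬q3 ∧ (q3 ∨ q1))):
            (¬¬q3 ∧ (q3 ∨ q1)): α-rule — add ¬¬q3, (q3 ∨ q1).
            ¬¬q3: drop double negation, giving q3.
            (q4 ∨ q3): β-rule — branch into q4  //  q3.
              branch 1.1.2.1 (add q4):
                (q3 ∨ q1): β-rule — branch into q3  //  q1.
                  branch 1.1.2.1.1 (add q3):
                    ○ open, literals {q1=T, q3=T, q4=T}.
                  branch 1.1.2.1.2 (add q1):
                    ○ open, literals {q1=T, q3=T, q4=T}.
              branch 1.1.2.2 (add q3):
                (q3 ∨ q1): β-rule — branch into q3  //  q1.
                  branch 1.1.2.2.1 (add q3):
                    ○ open, literals {q1=T, q3=T, q4=T}.
                  branch 1.1.2.2.2 (add q1):
                    ○ open, literals {q1=T, q3=T, q4=T}.
      branch 1.2 (add ¬(¬(¬q2 ∨ q2) → (¬¬q3 ∧ (q3 ∨ q1))), ¬((q4 ∨ q3) ∧ q1)):
        ¬(¬(¬q2 ∨ q2) → (¬¬q3 ∧ (q3 ∨ q1))): α-rule — add ¬(¬q2 ∨ q2), ¬(¬¬q3 ∧ (q3 ∨ q1)).
        ¬(¬q2 ∨ q2): α-rule — add ¬¬q2, ¬q2.
        × closes — contains both q2 and ¬q2.
  branch 2 (add (q2 ∧ ¬q3)):
    (q2 ∧ ¬q3): α-rule — add q2, ¬q3.
    ((¬(¬q2 ∨ q2) → (¬¬q3 ∧ (q3 ∨ q1))) ↔ ((q4 ∨ q3) ∧ q1)): β-rule — branch into (¬(¬q2 ∨ q2) → (¬¬q3 ∧ (q3 ∨ q1))), ((q4 ∨ q3) ∧ q1)  //  ¬(¬(¬q2 ∨ q2) → (¬¬q3 ∧ (q3 ∨ q1))), ¬((q4 ∨ q3) ∧ q1).
      branch 2.1 (add (¬(¬q2 ∨ q2) → (¬¬q3 ∧ (q3 ∨ q1))), ((q4 ∨ q3) ∧ q1)):
        ((q4 ∨ q3) ∧ q1): α-rule — add (q4 ∨ q3), q1.
        (¬(¬q2 ∨ q2) → (¬¬q3 ∧ (q3 ∨ q1))): β-rule — branch into ¬¬(¬q2 ∨ q2)  //  (¬¬q3 ∧ (q3 ∨ q1)).
          branch 2.1.1 (add ¬¬(¬q2 ∨ q2)):
            (q4 ∨ q3): β-rule — branch into q4  //  q3.
              branch 2.1.1.1 (add q4):
                ¬¬(¬q2 ∨ q2): β-rule — branch into ¬q2  //  q2.
                  branch 2.1.1.1.1 (add ¬q2):
                    × closes — contains both q2 and ¬q2.
                  branch 2.1.1.1.2 (add q2):
                    ○ open, literals {q1=T, q2=T, q3=F, q4=T}.
              branch 2.1.1.2 (add q3):
                × closes — contains both q3 and ¬q3.
          branch 2.1.2 (add (¬¬q3 ∧ (q3 ∨ q1))):
            (¬¬q3 ∧ (q3 ∨ q1)): α-rule — add ¬¬q3, (q3 ∨ q1).
            ¬¬q3: drop double negation, giving q3.
            × closes — contains both q3 and ¬q3.
      branch 2.2 (add ¬(¬(¬q2 ∨ q2) → (¬¬q3 ∧ (q3 ∨ q1))), ¬((q4 ∨ q3) ∧ q1)):
        ¬(¬(¬q2 ∨ q2) → (¬¬q3 ∧ (q3 ∨ q1))): α-rule — add ¬(¬q2 ∨ q2), ¬(¬¬q3 ∧ (q3 ∨ q1)).
        ¬(¬q2 ∨ q2): α-rule — add ¬¬q2, ¬q2.
        × closes — contains both q2 and ¬q2.
5 branches closed, 9 open.
Each open branch fixes some atoms; the unmentioned ones are free. Counting distinct full assignments: branch {q1=T, q2=F, q4=T} (q3) contributes 2 new; branch {q1=T, q2=T, q4=T} (q3) contributes 2 new; branch {q1=T, q2=F, q3=T, q4=T} (none free) contributes 0 new; branch {q1=T, q2=T, q3=T, q4=T} (none free) contributes 0 new; branch {q1=T, q3=T, q4=T} (q2) contributes 0 new; branch {q1=T, q3=T, q4=T} (q2) contributes 0 new; branch {q1=T, q3=T, q4=T} (q2) contributes 0 new; branch {q1=T, q3=T, q4=T} (q2) contributes 0 new; branch {q1=T, q2=T, q3=F, q4=T} (none free) contributes 0 new. Total: 4.

4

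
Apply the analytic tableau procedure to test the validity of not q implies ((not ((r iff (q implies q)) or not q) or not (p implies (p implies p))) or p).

Not valid

Assume the negation and expand:
Initial set: {not (not q implies ((not ((r iff (q implies q)) or not q) or not (p implies (p implies p))) or p))}.
not (not q implies ((not ((r iff (q implies q)) or not q) or not (p implies (p implies p))) or p)): α-rule — add not q, not ((not ((r iff (q implies q)) or not q) or not (p implies (p implies p))) or p).
not ((not ((r iff (q implies q)) or not q) or not (p implies (p implies p))) or p): α-rule — add not (not ((r iff (q implies q)) or not q) or not (p implies (p implies p))), not p.
not (not ((r iff (q implies q)) or not q) or not (p implies (p implies p))): α-rule — add not not ((r iff (q implies q)) or not q), not not (p implies (p implies p)).
not not ((r iff (q implies q)) or not q): β-rule — branch into (r iff (q implies q))  //  not q.
  branch 1 (add (r iff (q implies q))):
    not not (p implies (p implies p)): β-rule — branch into not p  //  (p implies p).
      branch 1.1 (add not p):
        (r iff (q implies q)): β-rule — branch into r, (q implies q)  //  not r, not (q implies q).
          branch 1.1.1 (add r, (q implies q)):
            (q implies q): β-rule — branch into not q  //  q.
              branch 1.1.1.1 (add not q):
                ○ open, literals {p=F, q=F, r=T}.
              branch 1.1.1.2 (add q):
                × closes — contains both q and not q.
          branch 1.1.2 (add not r, not (q implies q)):
            not (q implies q): α-rule — add q, not q.
            × closes — contains both q and not q.
      branch 1.2 (add (p implies p)):
        (r iff (q implies q)): β-rule — branch into r, (q implies q)  //  not r, not (q implies q).
          branch 1.2.1 (add r, (q implies q)):
            (p implies p): β-rule — branch into not p  //  p.
              branch 1.2.1.1 (add not p):
                (q implies q): β-rule — branch into not q  //  q.
                  branch 1.2.1.1.1 (add not q):
                    ○ open, literals {p=F, q=F, r=T}.
                  branch 1.2.1.1.2 (add q):
                    × closes — contains both q and not q.
              branch 1.2.1.2 (add p):
                × closes — contains both p and not p.
          branch 1.2.2 (add not r, not (q implies q)):
            not (q implies q): α-rule — add q, not q.
            × closes — contains both q and not q.
  branch 2 (add not q):
    not not (p implies (p implies p)): β-rule — branch into not p  //  (p implies p).
      branch 2.1 (add not p):
        ○ open, literals {p=F, q=F}.
      branch 2.2 (add (p implies p)):
        (p implies p): β-rule — branch into not p  //  p.
          branch 2.2.1 (add not p):
            ○ open, literals {p=F, q=F}.
          branch 2.2.2 (add p):
            × closes — contains both p and not p.
6 branches closed, 4 open.
An open branch gives a countermodel: p=F, q=F, r=T (unmentioned atoms arbitrary); under it the original formula is false.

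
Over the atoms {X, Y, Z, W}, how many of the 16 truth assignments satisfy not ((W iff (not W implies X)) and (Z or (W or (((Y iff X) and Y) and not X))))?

Initial set: {T not ((W iff (not W implies X)) and (Z or (W or (((Y iff X) and Y) and not X))))}.
T not ((W iff (not W implies X)) and (Z or (W or (((Y iff X) and Y) and not X)))): β-rule — branch into F (W iff (not W implies X))  //  F (Z or (W or (((Y iff X) and Y) and not X))).
  branch 1 (add F (W iff (not W implies X))):
    F (W iff (not W implies X)): β-rule — branch into T W, F (not W implies X)  //  F W, T (not W implies X).
      branch 1.1 (add T W, F (not W implies X)):
        F (not W implies X): α-rule — add T not W, F X.
        × closes — contains both W and not W.
      branch 1.2 (add F W, T (not W implies X)):
        T (not W implies X): β-rule — branch into F not W  //  T X.
          branch 1.2.1 (add F not W):
            × closes — contains both W and not W.
          branch 1.2.2 (add T X):
            ○ open, literals {W=0, X=1}.
  branch 2 (add F (Z or (W or (((Y iff X) and Y) and not X)))):
    F (Z or (W or (((Y iff X) and Y) and not X))): α-rule — add F Z, F (W or (((Y iff X) and Y) and not X)).
    F (W or (((Y iff X) and Y) and not X)): α-rule — add F W, F (((Y iff X) and Y) and not X).
    F (((Y iff X) and Y) and not X): β-rule — branch into F ((Y iff X) and Y)  //  F not X.
      branch 2.1 (add F ((Y iff X) and Y)):
        F ((Y iff X) and Y): β-rule — branch into F (Y iff X)  //  F Y.
          branch 2.1.1 (add F (Y iff X)):
            F (Y iff X): β-rule — branch into T Y, F X  //  F Y, T X.
              branch 2.1.1.1 (add T Y, F X):
                ○ open, literals {W=0, X=0, Y=1, Z=0}.
              branch 2.1.1.2 (add F Y, T X):
                ○ open, literals {W=0, X=1, Y=0, Z=0}.
          branch 2.1.2 (add F Y):
            ○ open, literals {W=0, Y=0, Z=0}.
      branch 2.2 (add F not X):
        ○ open, literals {W=0, X=1, Z=0}.
2 branches closed, 5 open.
Each open branch fixes some atoms; the unmentioned ones are free. Counting distinct full assignments: branch {W=0, X=1} (Y, Z) contributes 4 new; branch {W=0, X=0, Y=1, Z=0} (none free) contributes 1 new; branch {W=0, X=1, Y=0, Z=0} (none free) contributes 0 new; branch {W=0, Y=0, Z=0} (X) contributes 1 new; branch {W=0, X=1, Z=0} (Y) contributes 0 new. Total: 6.

6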